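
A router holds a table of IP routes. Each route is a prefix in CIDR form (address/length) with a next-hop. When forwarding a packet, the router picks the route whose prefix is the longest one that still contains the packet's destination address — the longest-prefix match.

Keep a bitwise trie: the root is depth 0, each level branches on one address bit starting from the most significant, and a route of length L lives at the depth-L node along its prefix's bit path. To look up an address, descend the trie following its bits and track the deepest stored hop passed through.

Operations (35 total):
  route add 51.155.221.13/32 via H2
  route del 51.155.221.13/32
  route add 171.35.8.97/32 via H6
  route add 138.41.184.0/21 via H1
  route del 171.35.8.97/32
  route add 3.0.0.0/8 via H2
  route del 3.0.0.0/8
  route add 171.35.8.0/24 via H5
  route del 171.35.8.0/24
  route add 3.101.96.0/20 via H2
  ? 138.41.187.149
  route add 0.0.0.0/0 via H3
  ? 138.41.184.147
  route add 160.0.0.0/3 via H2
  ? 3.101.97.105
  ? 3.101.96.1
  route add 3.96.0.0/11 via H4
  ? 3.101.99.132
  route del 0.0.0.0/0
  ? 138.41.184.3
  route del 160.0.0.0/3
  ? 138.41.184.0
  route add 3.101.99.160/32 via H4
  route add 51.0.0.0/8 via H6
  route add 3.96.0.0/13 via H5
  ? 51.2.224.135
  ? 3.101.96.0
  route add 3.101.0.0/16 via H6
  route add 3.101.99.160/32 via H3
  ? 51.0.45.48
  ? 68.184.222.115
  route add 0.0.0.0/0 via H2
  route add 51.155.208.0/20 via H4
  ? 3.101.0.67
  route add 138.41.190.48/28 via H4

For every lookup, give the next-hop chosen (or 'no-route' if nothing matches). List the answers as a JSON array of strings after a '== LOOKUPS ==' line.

Apply in order:
  + 51.155.221.13/32 (H2) depth=32
  del 51.155.221.13/32 (clear depth 32)
  + 171.35.8.97/32 (H6) depth=32
  + 138.41.184.0/21 (H1) depth=21
  del 171.35.8.97/32 (clear depth 32)
  + 3.0.0.0/8 (H2) depth=8
  del 3.0.0.0/8 (clear depth 8)
  + 171.35.8.0/24 (H5) depth=24
  del 171.35.8.0/24 (clear depth 24)
  + 3.101.96.0/20 (H2) depth=20
  lookup 138.41.187.149: bits 100010100010100110111 walk d0:-→d1:-→d2:-→d3:-→d4:-→d5:-→d6:-→d7:-→d8:-→d9:-→d10:-→d11:-→d12:-→d13:-→d14:-→d15:-→d16:-→d17:-→d18:-→d19:-→d20:-→d21:H1 -> H1
  + 0.0.0.0/0 (H3) depth=0
  lookup 138.41.184.147: bits 100010100010100110111 walk d0:H3→d1:-→d2:-→d3:-→d4:-→d5:-→d6:-→d7:-→d8:-→d9:-→d10:-→d11:-→d12:-→d13:-→d14:-→d15:-→d16:-→d17:-→d18:-→d19:-→d20:-→d21:H1 -> H1
  + 160.0.0.0/3 (H2) depth=3
  lookup 3.101.97.105: bits 00000011011001010110 walk d0:H3→d1:-→d2:-→d3:-→d4:-→d5:-→d6:-→d7:-→d8:-→d9:-→d10:-→d11:-→d12:-→d13:-→d14:-→d15:-→d16:-→d17:-→d18:-→d19:-→d20:H2 -> H2
  lookup 3.101.96.1: bits 00000011011001010110 walk d0:H3→d1:-→d2:-→d3:-→d4:-→d5:-→d6:-→d7:-→d8:-→d9:-→d10:-→d11:-→d12:-→d13:-→d14:-→d15:-→d16:-→d17:-→d18:-→d19:-→d20:H2 -> H2
  + 3.96.0.0/11 (H4) depth=11
  lookup 3.101.99.132: bits 00000011011001010110 walk d0:H3→d1:-→d2:-→d3:-→d4:-→d5:-→d6:-→d7:-→d8:-→d9:-→d10:-→d11:H4→d12:-→d13:-→d14:-→d15:-→d16:-→d17:-→d18:-→d19:-→d20:H2 -> H2
  del 0.0.0.0/0 (clear depth 0)
  lookup 138.41.184.3: bits 100010100010100110111 walk d0:-→d1:-→d2:-→d3:-→d4:-→d5:-→d6:-→d7:-→d8:-→d9:-→d10:-→d11:-→d12:-→d13:-→d14:-→d15:-→d16:-→d17:-→d18:-→d19:-→d20:-→d21:H1 -> H1
  del 160.0.0.0/3 (clear depth 3)
  lookup 138.41.184.0: bits 100010100010100110111 walk d0:-→d1:-→d2:-→d3:-→d4:-→d5:-→d6:-→d7:-→d8:-→d9:-→d10:-→d11:-→d12:-→d13:-→d14:-→d15:-→d16:-→d17:-→d18:-→d19:-→d20:-→d21:H1 -> H1
  + 3.101.99.160/32 (H4) depth=32
  + 51.0.0.0/8 (H6) depth=8
  + 3.96.0.0/13 (H5) depth=13
  lookup 51.2.224.135: bits 00110011 walk d0:-→d1:-→d2:-→d3:-→d4:-→d5:-→d6:-→d7:-→d8:H6 -> H6
  lookup 3.101.96.0: bits 0000001101100101011000 walk d0:-→d1:-→d2:-→d3:-→d4:-→d5:-→d6:-→d7:-→d8:-→d9:-→d10:-→d11:H4→d12:-→d13:H5→d14:-→d15:-→d16:-→d17:-→d18:-→d19:-→d20:H2→d21:-→d22:- -> H2
  + 3.101.0.0/16 (H6) depth=16
  + 3.101.99.160/32 (H3) depth=32
  lookup 51.0.45.48: bits 00110011 walk d0:-→d1:-→d2:-→d3:-→d4:-→d5:-→d6:-→d7:-→d8:H6 -> H6
  lookup 68.184.222.115: bits 0 walk d0:-→d1:- -> no-route
  + 0.0.0.0/0 (H2) depth=0
  + 51.155.208.0/20 (H4) depth=20
  lookup 3.101.0.67: bits 00000011011001010 walk d0:H2→d1:-→d2:-→d3:-→d4:-→d5:-→d6:-→d7:-→d8:-→d9:-→d10:-→d11:H4→d12:-→d13:H5→d14:-→d15:-→d16:H6→d17:- -> H6
  + 138.41.190.48/28 (H4) depth=28

== LOOKUPS ==
["H1","H1","H2","H2","H2","H1","H1","H6","H2","H6","no-route","H6"]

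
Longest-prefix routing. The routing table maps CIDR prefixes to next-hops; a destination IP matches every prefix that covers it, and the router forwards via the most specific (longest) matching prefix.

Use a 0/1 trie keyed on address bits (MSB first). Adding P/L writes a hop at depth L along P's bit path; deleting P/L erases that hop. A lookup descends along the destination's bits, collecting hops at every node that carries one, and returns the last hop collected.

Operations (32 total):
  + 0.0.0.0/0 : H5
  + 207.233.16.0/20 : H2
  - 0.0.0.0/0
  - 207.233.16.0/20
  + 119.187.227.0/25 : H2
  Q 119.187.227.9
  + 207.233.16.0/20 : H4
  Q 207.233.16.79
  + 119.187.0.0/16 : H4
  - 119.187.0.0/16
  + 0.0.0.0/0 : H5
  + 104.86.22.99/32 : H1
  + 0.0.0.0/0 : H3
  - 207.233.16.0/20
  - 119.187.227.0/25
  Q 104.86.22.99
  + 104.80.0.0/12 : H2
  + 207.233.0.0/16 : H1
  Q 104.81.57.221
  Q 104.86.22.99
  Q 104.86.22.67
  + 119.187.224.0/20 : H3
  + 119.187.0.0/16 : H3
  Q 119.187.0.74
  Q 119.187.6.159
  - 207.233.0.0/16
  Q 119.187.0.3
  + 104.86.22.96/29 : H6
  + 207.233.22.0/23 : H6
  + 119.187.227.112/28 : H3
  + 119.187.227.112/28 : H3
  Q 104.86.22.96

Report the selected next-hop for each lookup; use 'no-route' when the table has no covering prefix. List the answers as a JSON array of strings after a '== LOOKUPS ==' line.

Apply in order:
  + 0.0.0.0/0 (H5) depth=0
  + 207.233.16.0/20 (H2) depth=20
  del 0.0.0.0/0 (clear depth 0)
  del 207.233.16.0/20 (clear depth 20)
  + 119.187.227.0/25 (H2) depth=25
  ? 119.187.227.9  path d0:-→d1:-→d2:-→d3:-→d4:-→d5:-→d6:-→d7:-→d8:-→d9:-→d10:-→d11:-→d12:-→d13:-→d14:-→d15:-→d16:-→d17:-→d18:-→d19:-→d20:-→d21:-→d22:-→d23:-→d24:-→d25:H2  best=H2
  + 207.233.16.0/20 (H4) depth=20
  ? 207.233.16.79  path d0:-→d1:-→d2:-→d3:-→d4:-→d5:-→d6:-→d7:-→d8:-→d9:-→d10:-→d11:-→d12:-→d13:-→d14:-→d15:-→d16:-→d17:-→d18:-→d19:-→d20:H4  best=H4
  + 119.187.0.0/16 (H4) depth=16
  del 119.187.0.0/16 (clear depth 16)
  + 0.0.0.0/0 (H5) depth=0
  + 104.86.22.99/32 (H1) depth=32
  + 0.0.0.0/0 (H3) depth=0
  del 207.233.16.0/20 (clear depth 20)
  del 119.187.227.0/25 (clear depth 25)
  ? 104.86.22.99  path d0:H3→d1:-→d2:-→d3:-→d4:-→d5:-→d6:-→d7:-→d8:-→d9:-→d10:-→d11:-→d12:-→d13:-→d14:-→d15:-→d16:-→d17:-→d18:-→d19:-→d20:-→d21:-→d22:-→d23:-→d24:-→d25:-→d26:-→d27:-→d28:-→d29:-→d30:-→d31:-→d32:H1  best=H1
  + 104.80.0.0/12 (H2) depth=12
  + 207.233.0.0/16 (H1) depth=16
  ? 104.81.57.221  path d0:H3→d1:-→d2:-→d3:-→d4:-→d5:-→d6:-→d7:-→d8:-→d9:-→d10:-→d11:-→d12:H2→d13:-  best=H2
  ? 104.86.22.99  path d0:H3→d1:-→d2:-→d3:-→d4:-→d5:-→d6:-→d7:-→d8:-→d9:-→d10:-→d11:-→d12:H2→d13:-→d14:-→d15:-→d16:-→d17:-→d18:-→d19:-→d20:-→d21:-→d22:-→d23:-→d24:-→d25:-→d26:-→d27:-→d28:-→d29:-→d30:-→d31:-→d32:H1  best=H1
  ? 104.86.22.67  path d0:H3→d1:-→d2:-→d3:-→d4:-→d5:-→d6:-→d7:-→d8:-→d9:-→d10:-→d11:-→d12:H2→d13:-→d14:-→d15:-→d16:-→d17:-→d18:-→d19:-→d20:-→d21:-→d22:-→d23:-→d24:-→d25:-→d26:-  best=H2
  + 119.187.224.0/20 (H3) depth=20
  + 119.187.0.0/16 (H3) depth=16
  ? 119.187.0.74  path d0:H3→d1:-→d2:-→d3:-→d4:-→d5:-→d6:-→d7:-→d8:-→d9:-→d10:-→d11:-→d12:-→d13:-→d14:-→d15:-→d16:H3  best=H3
  ? 119.187.6.159  path d0:H3→d1:-→d2:-→d3:-→d4:-→d5:-→d6:-→d7:-→d8:-→d9:-→d10:-→d11:-→d12:-→d13:-→d14:-→d15:-→d16:H3  best=H3
  del 207.233.0.0/16 (clear depth 16)
  ? 119.187.0.3  path d0:H3→d1:-→d2:-→d3:-→d4:-→d5:-→d6:-→d7:-→d8:-→d9:-→d10:-→d11:-→d12:-→d13:-→d14:-→d15:-→d16:H3  best=H3
  + 104.86.22.96/29 (H6) depth=29
  + 207.233.22.0/23 (H6) depth=23
  + 119.187.227.112/28 (H3) depth=28
  + 119.187.227.112/28 (H3) depth=28
  ? 104.86.22.96  path d0:H3→d1:-→d2:-→d3:-→d4:-→d5:-→d6:-→d7:-→d8:-→d9:-→d10:-→d11:-→d12:H2→d13:-→d14:-→d15:-→d16:-→d17:-→d18:-→d19:-→d20:-→d21:-→d22:-→d23:-→d24:-→d25:-→d26:-→d27:-→d28:-→d29:H6→d30:-  best=H6

== LOOKUPS ==
["H2","H4","H1","H2","H1","H2","H3","H3","H3","H6"]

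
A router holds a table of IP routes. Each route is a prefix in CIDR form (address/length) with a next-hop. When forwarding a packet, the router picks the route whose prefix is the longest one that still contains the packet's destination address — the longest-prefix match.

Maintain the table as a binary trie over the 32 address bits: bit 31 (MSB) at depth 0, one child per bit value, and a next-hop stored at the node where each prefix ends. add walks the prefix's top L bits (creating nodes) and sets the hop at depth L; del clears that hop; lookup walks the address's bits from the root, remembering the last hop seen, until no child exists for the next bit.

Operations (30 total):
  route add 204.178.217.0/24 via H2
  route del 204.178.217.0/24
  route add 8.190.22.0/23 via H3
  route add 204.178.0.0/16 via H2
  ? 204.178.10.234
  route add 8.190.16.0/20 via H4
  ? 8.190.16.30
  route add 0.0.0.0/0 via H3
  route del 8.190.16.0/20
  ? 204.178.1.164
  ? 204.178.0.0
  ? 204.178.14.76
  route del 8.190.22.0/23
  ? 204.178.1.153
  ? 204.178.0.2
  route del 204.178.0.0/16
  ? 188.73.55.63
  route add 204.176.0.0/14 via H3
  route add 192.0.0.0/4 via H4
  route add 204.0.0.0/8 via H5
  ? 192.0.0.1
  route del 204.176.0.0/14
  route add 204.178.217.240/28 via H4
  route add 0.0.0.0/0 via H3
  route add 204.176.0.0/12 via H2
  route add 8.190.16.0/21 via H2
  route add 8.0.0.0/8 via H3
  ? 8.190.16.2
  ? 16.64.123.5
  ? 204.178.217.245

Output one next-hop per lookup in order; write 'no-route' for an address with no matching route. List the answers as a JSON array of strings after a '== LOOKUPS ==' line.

Trace:
  + 204.178.217.0/24 (H2) depth=24
  - 204.178.217.0/24 clear@24
  + 8.190.22.0/23 (H3) depth=23
  + 204.178.0.0/16 (H2) depth=16
  Q 204.178.10.234: descend 1100110010110010 ; hops seen [H2] ; pick H2
  + 8.190.16.0/20 (H4) depth=20
  Q 8.190.16.30: descend 000010001011111000010 ; hops seen [H4] ; pick H4
  + 0.0.0.0/0 (H3) depth=0
  - 8.190.16.0/20 clear@20
  Q 204.178.1.164: descend 1100110010110010 ; hops seen [H3,H2] ; pick H2
  Q 204.178.0.0: descend 1100110010110010 ; hops seen [H3,H2] ; pick H2
  Q 204.178.14.76: descend 1100110010110010 ; hops seen [H3,H2] ; pick H2
  - 8.190.22.0/23 clear@23
  Q 204.178.1.153: descend 1100110010110010 ; hops seen [H3,H2] ; pick H2
  Q 204.178.0.2: descend 1100110010110010 ; hops seen [H3,H2] ; pick H2
  - 204.178.0.0/16 clear@16
  Q 188.73.55.63: descend 1 ; hops seen [H3] ; pick H3
  + 204.176.0.0/14 (H3) depth=14
  + 192.0.0.0/4 (H4) depth=4
  + 204.0.0.0/8 (H5) depth=8
  Q 192.0.0.1: descend 1100 ; hops seen [H3,H4] ; pick H4
  - 204.176.0.0/14 clear@14
  + 204.178.217.240/28 (H4) depth=28
  + 0.0.0.0/0 (H3) depth=0
  + 204.176.0.0/12 (H2) depth=12
  + 8.190.16.0/21 (H2) depth=21
  + 8.0.0.0/8 (H3) depth=8
  Q 8.190.16.2: descend 000010001011111000010 ; hops seen [H3,H3,H2] ; pick H2
  Q 16.64.123.5: descend 000 ; hops seen [H3] ; pick H3
  Q 204.178.217.245: descend 1100110010110010110110011111 ; hops seen [H3,H4,H5,H2,H4] ; pick H4

== LOOKUPS ==
["H2","H4","H2","H2","H2","H2","H2","H3","H4","H2","H3","H4"]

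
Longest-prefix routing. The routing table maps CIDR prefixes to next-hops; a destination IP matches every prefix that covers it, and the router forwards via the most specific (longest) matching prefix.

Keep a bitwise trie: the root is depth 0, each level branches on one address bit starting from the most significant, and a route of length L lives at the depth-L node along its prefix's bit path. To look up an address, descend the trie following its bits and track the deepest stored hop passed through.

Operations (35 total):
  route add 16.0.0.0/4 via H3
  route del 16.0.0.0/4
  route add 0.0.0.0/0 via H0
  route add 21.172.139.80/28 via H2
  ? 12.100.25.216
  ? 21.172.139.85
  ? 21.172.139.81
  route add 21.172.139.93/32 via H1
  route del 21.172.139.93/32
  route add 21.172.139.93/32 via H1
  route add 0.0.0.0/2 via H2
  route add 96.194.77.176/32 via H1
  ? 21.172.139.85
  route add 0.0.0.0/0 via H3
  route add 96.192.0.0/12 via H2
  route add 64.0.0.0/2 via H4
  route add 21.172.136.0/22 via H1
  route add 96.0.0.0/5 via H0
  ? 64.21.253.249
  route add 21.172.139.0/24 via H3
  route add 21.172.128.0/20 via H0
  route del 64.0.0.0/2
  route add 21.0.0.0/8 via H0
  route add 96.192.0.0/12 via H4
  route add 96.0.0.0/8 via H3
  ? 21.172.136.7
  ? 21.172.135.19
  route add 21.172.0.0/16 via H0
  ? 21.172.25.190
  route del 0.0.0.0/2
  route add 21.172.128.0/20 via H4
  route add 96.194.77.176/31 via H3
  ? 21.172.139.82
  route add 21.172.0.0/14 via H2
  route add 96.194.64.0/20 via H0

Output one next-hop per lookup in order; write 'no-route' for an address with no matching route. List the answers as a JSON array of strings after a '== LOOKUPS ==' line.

Apply in order:
  add 16.0.0.0/4 -> H3 at depth 4
  - 16.0.0.0/4 clear@4
  add 0.0.0.0/0 -> H0 at depth 0
  add 21.172.139.80/28 -> H2 at depth 28
  ? 12.100.25.216  path d0:H0→d1:-→d2:-→d3:-  best=H0
  ? 21.172.139.85  path d0:H0→d1:-→d2:-→d3:-→d4:-→d5:-→d6:-→d7:-→d8:-→d9:-→d10:-→d11:-→d12:-→d13:-→d14:-→d15:-→d16:-→d17:-→d18:-→d19:-→d20:-→d21:-→d22:-→d23:-→d24:-→d25:-→d26:-→d27:-→d28:H2  best=H2
  ? 21.172.139.81  path d0:H0→d1:-→d2:-→d3:-→d4:-→d5:-→d6:-→d7:-→d8:-→d9:-→d10:-→d11:-→d12:-→d13:-→d14:-→d15:-→d16:-→d17:-→d18:-→d19:-→d20:-→d21:-→d22:-→d23:-→d24:-→d25:-→d26:-→d27:-→d28:H2  best=H2
  add 21.172.139.93/32 -> H1 at depth 32
  - 21.172.139.93/32 clear@32
  add 21.172.139.93/32 -> H1 at depth 32
  add 0.0.0.0/2 -> H2 at depth 2
  add 96.194.77.176/32 -> H1 at depth 32
  ? 21.172.139.85  path d0:H0→d1:-→d2:H2→d3:-→d4:-→d5:-→d6:-→d7:-→d8:-→d9:-→d10:-→d11:-→d12:-→d13:-→d14:-→d15:-→d16:-→d17:-→d18:-→d19:-→d20:-→d21:-→d22:-→d23:-→d24:-→d25:-→d26:-→d27:-→d28:H2  best=H2
  add 0.0.0.0/0 -> H3 at depth 0
  add 96.192.0.0/12 -> H2 at depth 12
  add 64.0.0.0/2 -> H4 at depth 2
  add 21.172.136.0/22 -> H1 at depth 22
  add 96.0.0.0/5 -> H0 at depth 5
  ? 64.21.253.249  path d0:H3→d1:-→d2:H4  best=H4
  add 21.172.139.0/24 -> H3 at depth 24
  add 21.172.128.0/20 -> H0 at depth 20
  - 64.0.0.0/2 clear@2
  add 21.0.0.0/8 -> H0 at depth 8
  add 96.192.0.0/12 -> H4 at depth 12
  add 96.0.0.0/8 -> H3 at depth 8
  ? 21.172.136.7  path d0:H3→d1:-→d2:H2→d3:-→d4:-→d5:-→d6:-→d7:-→d8:H0→d9:-→d10:-→d11:-→d12:-→d13:-→d14:-→d15:-→d16:-→d17:-→d18:-→d19:-→d20:H0→d21:-→d22:H1  best=H1
  ? 21.172.135.19  path d0:H3→d1:-→d2:H2→d3:-→d4:-→d5:-→d6:-→d7:-→d8:H0→d9:-→d10:-→d11:-→d12:-→d13:-→d14:-→d15:-→d16:-→d17:-→d18:-→d19:-→d20:H0  best=H0
  add 21.172.0.0/16 -> H0 at depth 16
  ? 21.172.25.190  path d0:H3→d1:-→d2:H2→d3:-→d4:-→d5:-→d6:-→d7:-→d8:H0→d9:-→d10:-→d11:-→d12:-→d13:-→d14:-→d15:-→d16:H0  best=H0
  - 0.0.0.0/2 clear@2
  add 21.172.128.0/20 -> H4 at depth 20
  add 96.194.77.176/31 -> H3 at depth 31
  ? 21.172.139.82  path d0:H3→d1:-→d2:-→d3:-→d4:-→d5:-→d6:-→d7:-→d8:H0→d9:-→d10:-→d11:-→d12:-→d13:-→d14:-→d15:-→d16:H0→d17:-→d18:-→d19:-→d20:H4→d21:-→d22:H1→d23:-→d24:H3→d25:-→d26:-→d27:-→d28:H2  best=H2
  add 21.172.0.0/14 -> H2 at depth 14
  add 96.194.64.0/20 -> H0 at depth 20

== LOOKUPS ==
["H0","H2","H2","H2","H4","H1","H0","H0","H2"]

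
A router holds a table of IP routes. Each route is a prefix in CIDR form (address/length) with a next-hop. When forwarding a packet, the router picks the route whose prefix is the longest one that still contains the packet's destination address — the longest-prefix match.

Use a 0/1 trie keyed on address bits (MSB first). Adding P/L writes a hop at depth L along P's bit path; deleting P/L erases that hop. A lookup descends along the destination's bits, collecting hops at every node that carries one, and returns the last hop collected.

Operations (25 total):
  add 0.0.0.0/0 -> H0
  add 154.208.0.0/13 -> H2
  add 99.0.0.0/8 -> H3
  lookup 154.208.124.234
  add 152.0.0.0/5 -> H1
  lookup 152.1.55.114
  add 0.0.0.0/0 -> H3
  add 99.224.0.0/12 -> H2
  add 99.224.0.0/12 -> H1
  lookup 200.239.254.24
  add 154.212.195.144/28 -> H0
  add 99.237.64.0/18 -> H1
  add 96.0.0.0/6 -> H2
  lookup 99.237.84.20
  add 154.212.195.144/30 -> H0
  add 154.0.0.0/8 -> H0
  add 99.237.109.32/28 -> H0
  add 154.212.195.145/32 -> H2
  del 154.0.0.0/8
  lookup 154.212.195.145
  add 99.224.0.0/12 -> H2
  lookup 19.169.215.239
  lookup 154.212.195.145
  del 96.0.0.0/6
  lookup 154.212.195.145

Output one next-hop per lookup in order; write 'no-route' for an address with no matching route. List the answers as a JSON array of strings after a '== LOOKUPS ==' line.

Trace:
  + 0.0.0.0/0 (H0) depth=0
  + 154.208.0.0/13 (H2) depth=13
  + 99.0.0.0/8 (H3) depth=8
  ? 154.208.124.234  path d0:H0→d1:-→d2:-→d3:-→d4:-→d5:-→d6:-→d7:-→d8:-→d9:-→d10:-→d11:-→d12:-→d13:H2  best=H2
  + 152.0.0.0/5 (H1) depth=5
  ? 152.1.55.114  path d0:H0→d1:-→d2:-→d3:-→d4:-→d5:H1→d6:-  best=H1
  + 0.0.0.0/0 (H3) depth=0
  + 99.224.0.0/12 (H2) depth=12
  + 99.224.0.0/12 (H1) depth=12
  ? 200.239.254.24  path d0:H3→d1:-  best=H3
  + 154.212.195.144/28 (H0) depth=28
  + 99.237.64.0/18 (H1) depth=18
  + 96.0.0.0/6 (H2) depth=6
  ? 99.237.84.20  path d0:H3→d1:-→d2:-→d3:-→d4:-→d5:-→d6:H2→d7:-→d8:H3→d9:-→d10:-→d11:-→d12:H1→d13:-→d14:-→d15:-→d16:-→d17:-→d18:H1  best=H1
  + 154.212.195.144/30 (H0) depth=30
  + 154.0.0.0/8 (H0) depth=8
  + 99.237.109.32/28 (H0) depth=28
  + 154.212.195.145/32 (H2) depth=32
  - 154.0.0.0/8 clear@8
  ? 154.212.195.145  path d0:H3→d1:-→d2:-→d3:-→d4:-→d5:H1→d6:-→d7:-→d8:-→d9:-→d10:-→d11:-→d12:-→d13:H2→d14:-→d15:-→d16:-→d17:-→d18:-→d19:-→d20:-→d21:-→d22:-→d23:-→d24:-→d25:-→d26:-→d27:-→d28:H0→d29:-→d30:H0→d31:-→d32:H2  best=H2
  + 99.224.0.0/12 (H2) depth=12
  ? 19.169.215.239  path d0:H3→d1:-  best=H3
  ? 154.212.195.145  path d0:H3→d1:-→d2:-→d3:-→d4:-→d5:H1→d6:-→d7:-→d8:-→d9:-→d10:-→d11:-→d12:-→d13:H2→d14:-→d15:-→d16:-→d17:-→d18:-→d19:-→d20:-→d21:-→d22:-→d23:-→d24:-→d25:-→d26:-→d27:-→d28:H0→d29:-→d30:H0→d31:-→d32:H2  best=H2
  - 96.0.0.0/6 clear@6
  ? 154.212.195.145  path d0:H3→d1:-→d2:-→d3:-→d4:-→d5:H1→d6:-→d7:-→d8:-→d9:-→d10:-→d11:-→d12:-→d13:H2→d14:-→d15:-→d16:-→d17:-→d18:-→d19:-→d20:-→d21:-→d22:-→d23:-→d24:-→d25:-→d26:-→d27:-→d28:H0→d29:-→d30:H0→d31:-→d32:H2  best=H2

== LOOKUPS ==
["H2","H1","H3","H1","H2","H3","H2","H2"]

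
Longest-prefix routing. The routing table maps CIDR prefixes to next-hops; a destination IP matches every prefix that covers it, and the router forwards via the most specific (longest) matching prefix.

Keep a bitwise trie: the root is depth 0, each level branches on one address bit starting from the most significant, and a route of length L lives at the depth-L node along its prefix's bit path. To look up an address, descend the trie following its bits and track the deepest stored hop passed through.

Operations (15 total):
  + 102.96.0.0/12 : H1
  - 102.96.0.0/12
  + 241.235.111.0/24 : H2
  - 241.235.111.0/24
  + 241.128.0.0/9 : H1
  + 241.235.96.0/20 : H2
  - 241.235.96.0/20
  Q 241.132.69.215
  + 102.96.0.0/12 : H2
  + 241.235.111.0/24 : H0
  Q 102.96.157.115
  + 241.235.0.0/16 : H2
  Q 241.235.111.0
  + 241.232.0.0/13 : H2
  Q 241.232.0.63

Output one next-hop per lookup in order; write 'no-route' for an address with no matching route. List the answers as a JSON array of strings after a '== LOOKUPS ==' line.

Process each operation:
  + 102.96.0.0/12 (H1) depth=12
  - 102.96.0.0/12 clear@12
  + 241.235.111.0/24 (H2) depth=24
  - 241.235.111.0/24 clear@24
  + 241.128.0.0/9 (H1) depth=9
  + 241.235.96.0/20 (H2) depth=20
  - 241.235.96.0/20 clear@20
  ? 241.132.69.215  path d0:-→d1:-→d2:-→d3:-→d4:-→d5:-→d6:-→d7:-→d8:-→d9:H1  best=H1
  + 102.96.0.0/12 (H2) depth=12
  + 241.235.111.0/24 (H0) depth=24
  ? 102.96.157.115  path d0:-→d1:-→d2:-→d3:-→d4:-→d5:-→d6:-→d7:-→d8:-→d9:-→d10:-→d11:-→d12:H2  best=H2
  + 241.235.0.0/16 (H2) depth=16
  ? 241.235.111.0  path d0:-→d1:-→d2:-→d3:-→d4:-→d5:-→d6:-→d7:-→d8:-→d9:H1→d10:-→d11:-→d12:-→d13:-→d14:-→d15:-→d16:H2→d17:-→d18:-→d19:-→d20:-→d21:-→d22:-→d23:-→d24:H0  best=H0
  + 241.232.0.0/13 (H2) depth=13
  ? 241.232.0.63  path d0:-→d1:-→d2:-→d3:-→d4:-→d5:-→d6:-→d7:-→d8:-→d9:H1→d10:-→d11:-→d12:-→d13:H2→d14:-  best=H2

== LOOKUPS ==
["H1","H2","H0","H2"]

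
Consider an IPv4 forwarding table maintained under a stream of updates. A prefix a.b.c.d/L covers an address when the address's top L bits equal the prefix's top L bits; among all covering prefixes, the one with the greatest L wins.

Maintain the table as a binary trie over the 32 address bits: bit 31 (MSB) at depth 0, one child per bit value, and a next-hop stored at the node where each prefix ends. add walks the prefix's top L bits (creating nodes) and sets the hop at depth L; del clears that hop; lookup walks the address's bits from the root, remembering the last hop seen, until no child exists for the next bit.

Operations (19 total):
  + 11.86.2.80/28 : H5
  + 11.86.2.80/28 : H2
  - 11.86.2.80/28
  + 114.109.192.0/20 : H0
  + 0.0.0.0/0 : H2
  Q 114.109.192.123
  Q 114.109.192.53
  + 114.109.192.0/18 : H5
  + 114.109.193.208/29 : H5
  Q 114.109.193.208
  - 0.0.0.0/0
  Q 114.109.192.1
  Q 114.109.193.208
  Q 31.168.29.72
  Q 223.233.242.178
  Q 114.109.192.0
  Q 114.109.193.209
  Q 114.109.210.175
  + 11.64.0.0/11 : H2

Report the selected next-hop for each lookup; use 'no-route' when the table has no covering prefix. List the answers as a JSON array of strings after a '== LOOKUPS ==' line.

Trace:
  + 11.86.2.80/28 (H5) depth=28
  + 11.86.2.80/28 (H2) depth=28
  - 11.86.2.80/28 clear@28
  + 114.109.192.0/20 (H0) depth=20
  + 0.0.0.0/0 (H2) depth=0
  ? 114.109.192.123  path d0:H2→d1:-→d2:-→d3:-→d4:-→d5:-→d6:-→d7:-→d8:-→d9:-→d10:-→d11:-→d12:-→d13:-→d14:-→d15:-→d16:-→d17:-→d18:-→d19:-→d20:H0  best=H0
  ? 114.109.192.53  path d0:H2→d1:-→d2:-→d3:-→d4:-→d5:-→d6:-→d7:-→d8:-→d9:-→d10:-→d11:-→d12:-→d13:-→d14:-→d15:-→d16:-→d17:-→d18:-→d19:-→d20:H0  best=H0
  + 114.109.192.0/18 (H5) depth=18
  + 114.109.193.208/29 (H5) depth=29
  ? 114.109.193.208  path d0:H2→d1:-→d2:-→d3:-→d4:-→d5:-→d6:-→d7:-→d8:-→d9:-→d10:-→d11:-→d12:-→d13:-→d14:-→d15:-→d16:-→d17:-→d18:H5→d19:-→d20:H0→d21:-→d22:-→d23:-→d24:-→d25:-→d26:-→d27:-→d28:-→d29:H5  best=H5
  - 0.0.0.0/0 clear@0
  ? 114.109.192.1  path d0:-→d1:-→d2:-→d3:-→d4:-→d5:-→d6:-→d7:-→d8:-→d9:-→d10:-→d11:-→d12:-→d13:-→d14:-→d15:-→d16:-→d17:-→d18:H5→d19:-→d20:H0→d21:-→d22:-→d23:-  best=H0
  ? 114.109.193.208  path d0:-→d1:-→d2:-→d3:-→d4:-→d5:-→d6:-→d7:-→d8:-→d9:-→d10:-→d11:-→d12:-→d13:-→d14:-→d15:-→d16:-→d17:-→d18:H5→d19:-→d20:H0→d21:-→d22:-→d23:-→d24:-→d25:-→d26:-→d27:-→d28:-→d29:H5  best=H5
  ? 31.168.29.72  path d0:-→d1:-→d2:-→d3:-  best=no-route
  ? 223.233.242.178  path d0:-  best=no-route
  ? 114.109.192.0  path d0:-→d1:-→d2:-→d3:-→d4:-→d5:-→d6:-→d7:-→d8:-→d9:-→d10:-→d11:-→d12:-→d13:-→d14:-→d15:-→d16:-→d17:-→d18:H5→d19:-→d20:H0→d21:-→d22:-→d23:-  best=H0
  ? 114.109.193.209  path d0:-→d1:-→d2:-→d3:-→d4:-→d5:-→d6:-→d7:-→d8:-→d9:-→d10:-→d11:-→d12:-→d13:-→d14:-→d15:-→d16:-→d17:-→d18:H5→d19:-→d20:H0→d21:-→d22:-→d23:-→d24:-→d25:-→d26:-→d27:-→d28:-→d29:H5  best=H5
  ? 114.109.210.175  path d0:-→d1:-→d2:-→d3:-→d4:-→d5:-→d6:-→d7:-→d8:-→d9:-→d10:-→d11:-→d12:-→d13:-→d14:-→d15:-→d16:-→d17:-→d18:H5→d19:-  best=H5
  + 11.64.0.0/11 (H2) depth=11

== LOOKUPS ==
["H0","H0","H5","H0","H5","no-route","no-route","H0","H5","H5"]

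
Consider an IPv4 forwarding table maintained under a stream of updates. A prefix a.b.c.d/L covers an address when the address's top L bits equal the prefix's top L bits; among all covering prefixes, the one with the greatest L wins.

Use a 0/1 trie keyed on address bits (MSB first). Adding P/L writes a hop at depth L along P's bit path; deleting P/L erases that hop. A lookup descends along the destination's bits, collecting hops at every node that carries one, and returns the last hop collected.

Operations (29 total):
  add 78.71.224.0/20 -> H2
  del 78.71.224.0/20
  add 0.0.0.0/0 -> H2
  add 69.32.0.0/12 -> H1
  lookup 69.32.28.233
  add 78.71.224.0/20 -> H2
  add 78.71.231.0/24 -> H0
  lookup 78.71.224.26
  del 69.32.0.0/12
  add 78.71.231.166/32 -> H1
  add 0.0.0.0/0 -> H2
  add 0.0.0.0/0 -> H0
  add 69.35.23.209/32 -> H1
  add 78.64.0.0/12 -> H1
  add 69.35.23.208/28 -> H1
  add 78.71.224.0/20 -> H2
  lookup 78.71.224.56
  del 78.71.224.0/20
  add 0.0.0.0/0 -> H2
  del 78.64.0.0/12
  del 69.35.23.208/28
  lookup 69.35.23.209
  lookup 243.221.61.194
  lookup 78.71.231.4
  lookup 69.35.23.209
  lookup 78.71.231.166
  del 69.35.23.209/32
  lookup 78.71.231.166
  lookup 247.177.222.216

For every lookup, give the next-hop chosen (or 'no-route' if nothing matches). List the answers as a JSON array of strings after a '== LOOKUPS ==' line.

Process each operation:
  add 78.71.224.0/20 -> H2 at depth 20
  del 78.71.224.0/20 (clear depth 20)
  add 0.0.0.0/0 -> H2 at depth 0
  add 69.32.0.0/12 -> H1 at depth 12
  Q 69.32.28.233: descend 010001010010 ; hops seen [H2,H1] ; pick H1
  add 78.71.224.0/20 -> H2 at depth 20
  add 78.71.231.0/24 -> H0 at depth 24
  Q 78.71.224.26: descend 010011100100011111100 ; hops seen [H2,H2] ; pick H2
  del 69.32.0.0/12 (clear depth 12)
  add 78.71.231.166/32 -> H1 at depth 32
  add 0.0.0.0/0 -> H2 at depth 0
  add 0.0.0.0/0 -> H0 at depth 0
  add 69.35.23.209/32 -> H1 at depth 32
  add 78.64.0.0/12 -> H1 at depth 12
  add 69.35.23.208/28 -> H1 at depth 28
  add 78.71.224.0/20 -> H2 at depth 20
  Q 78.71.224.56: descend 010011100100011111100 ; hops seen [H0,H1,H2] ; pick H2
  del 78.71.224.0/20 (clear depth 20)
  add 0.0.0.0/0 -> H2 at depth 0
  del 78.64.0.0/12 (clear depth 12)
  del 69.35.23.208/28 (clear depth 28)
  Q 69.35.23.209: descend 01000101001000110001011111010001 ; hops seen [H2,H1] ; pick H1
  Q 243.221.61.194: descend ε ; hops seen [H2] ; pick H2
  Q 78.71.231.4: descend 010011100100011111100111 ; hops seen [H2,H0] ; pick H0
  Q 69.35.23.209: descend 01000101001000110001011111010001 ; hops seen [H2,H1] ; pick H1
  Q 78.71.231.166: descend 01001110010001111110011110100110 ; hops seen [H2,H0,H1] ; pick H1
  del 69.35.23.209/32 (clear depth 32)
  Q 78.71.231.166: descend 01001110010001111110011110100110 ; hops seen [H2,H0,H1] ; pick H1
  Q 247.177.222.216: descend ε ; hops seen [H2] ; pick H2

== LOOKUPS ==
["H1","H2","H2","H1","H2","H0","H1","H1","H1","H2"]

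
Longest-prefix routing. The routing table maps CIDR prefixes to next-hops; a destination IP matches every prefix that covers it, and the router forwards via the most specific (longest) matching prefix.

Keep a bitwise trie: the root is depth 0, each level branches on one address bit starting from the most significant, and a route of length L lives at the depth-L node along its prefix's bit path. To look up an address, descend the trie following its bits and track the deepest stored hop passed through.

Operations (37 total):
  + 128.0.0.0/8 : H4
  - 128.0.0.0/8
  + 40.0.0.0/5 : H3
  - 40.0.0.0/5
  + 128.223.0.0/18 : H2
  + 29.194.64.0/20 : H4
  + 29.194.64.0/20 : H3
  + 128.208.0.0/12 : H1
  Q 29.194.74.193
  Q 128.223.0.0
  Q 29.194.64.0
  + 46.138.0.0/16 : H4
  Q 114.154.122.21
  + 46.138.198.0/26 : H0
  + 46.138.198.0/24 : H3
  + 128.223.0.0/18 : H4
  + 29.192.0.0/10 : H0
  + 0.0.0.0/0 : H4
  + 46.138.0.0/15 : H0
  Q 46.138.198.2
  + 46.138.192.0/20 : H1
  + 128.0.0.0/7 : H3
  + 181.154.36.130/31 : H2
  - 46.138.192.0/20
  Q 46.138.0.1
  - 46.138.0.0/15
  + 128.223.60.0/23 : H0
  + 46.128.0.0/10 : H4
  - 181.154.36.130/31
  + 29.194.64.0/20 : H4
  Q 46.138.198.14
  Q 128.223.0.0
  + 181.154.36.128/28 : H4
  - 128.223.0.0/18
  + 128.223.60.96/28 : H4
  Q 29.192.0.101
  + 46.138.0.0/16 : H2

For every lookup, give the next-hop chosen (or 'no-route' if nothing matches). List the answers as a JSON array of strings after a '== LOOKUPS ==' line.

Process each operation:
  add 128.0.0.0/8 -> H4 at depth 8
  - 128.0.0.0/8 clear@8
  add 40.0.0.0/5 -> H3 at depth 5
  - 40.0.0.0/5 clear@5
  add 128.223.0.0/18 -> H2 at depth 18
  add 29.194.64.0/20 -> H4 at depth 20
  add 29.194.64.0/20 -> H3 at depth 20
  add 128.208.0.0/12 -> H1 at depth 12
  lookup 29.194.74.193: bits 00011101110000100100 walk d0:-→d1:-→d2:-→d3:-→d4:-→d5:-→d6:-→d7:-→d8:-→d9:-→d10:-→d11:-→d12:-→d13:-→d14:-→d15:-→d16:-→d17:-→d18:-→d19:-→d20:H3 -> H3
  lookup 128.223.0.0: bits 100000001101111100 walk d0:-→d1:-→d2:-→d3:-→d4:-→d5:-→d6:-→d7:-→d8:-→d9:-→d10:-→d11:-→d12:H1→d13:-→d14:-→d15:-→d16:-→d17:-→d18:H2 -> H2
  lookup 29.194.64.0: bits 00011101110000100100 walk d0:-→d1:-→d2:-→d3:-→d4:-→d5:-→d6:-→d7:-→d8:-→d9:-→d10:-→d11:-→d12:-→d13:-→d14:-→d15:-→d16:-→d17:-→d18:-→d19:-→d20:H3 -> H3
  add 46.138.0.0/16 -> H4 at depth 16
  lookup 114.154.122.21: bits 0 walk d0:-→d1:- -> no-route
  add 46.138.198.0/26 -> H0 at depth 26
  add 46.138.198.0/24 -> H3 at depth 24
  add 128.223.0.0/18 -> H4 at depth 18
  add 29.192.0.0/10 -> H0 at depth 10
  add 0.0.0.0/0 -> H4 at depth 0
  add 46.138.0.0/15 -> H0 at depth 15
  lookup 46.138.198.2: bits 00101110100010101100011000 walk d0:H4→d1:-→d2:-→d3:-→d4:-→d5:-→d6:-→d7:-→d8:-→d9:-→d10:-→d11:-→d12:-→d13:-→d14:-→d15:H0→d16:H4→d17:-→d18:-→d19:-→d20:-→d21:-→d22:-→d23:-→d24:H3→d25:-→d26:H0 -> H0
  add 46.138.192.0/20 -> H1 at depth 20
  add 128.0.0.0/7 -> H3 at depth 7
  add 181.154.36.130/31 -> H2 at depth 31
  - 46.138.192.0/20 clear@20
  lookup 46.138.0.1: bits 0010111010001010 walk d0:H4→d1:-→d2:-→d3:-→d4:-→d5:-→d6:-→d7:-→d8:-→d9:-→d10:-→d11:-→d12:-→d13:-→d14:-→d15:H0→d16:H4 -> H4
  - 46.138.0.0/15 clear@15
  add 128.223.60.0/23 -> H0 at depth 23
  add 46.128.0.0/10 -> H4 at depth 10
  - 181.154.36.130/31 clear@31
  add 29.194.64.0/20 -> H4 at depth 20
  lookup 46.138.198.14: bits 00101110100010101100011000 walk d0:H4→d1:-→d2:-→d3:-→d4:-→d5:-→d6:-→d7:-→d8:-→d9:-→d10:H4→d11:-→d12:-→d13:-→d14:-→d15:-→d16:H4→d17:-→d18:-→d19:-→d20:-→d21:-→d22:-→d23:-→d24:H3→d25:-→d26:H0 -> H0
  lookup 128.223.0.0: bits 100000001101111100 walk d0:H4→d1:-→d2:-→d3:-→d4:-→d5:-→d6:-→d7:H3→d8:-→d9:-→d10:-→d11:-→d12:H1→d13:-→d14:-→d15:-→d16:-→d17:-→d18:H4 -> H4
  add 181.154.36.128/28 -> H4 at depth 28
  - 128.223.0.0/18 clear@18
  add 128.223.60.96/28 -> H4 at depth 28
  lookup 29.192.0.101: bits 00011101110000 walk d0:H4→d1:-→d2:-→d3:-→d4:-→d5:-→d6:-→d7:-→d8:-→d9:-→d10:H0→d11:-→d12:-→d13:-→d14:- -> H0
  add 46.138.0.0/16 -> H2 at depth 16

== LOOKUPS ==
["H3","H2","H3","no-route","H0","H4","H0","H4","H0"]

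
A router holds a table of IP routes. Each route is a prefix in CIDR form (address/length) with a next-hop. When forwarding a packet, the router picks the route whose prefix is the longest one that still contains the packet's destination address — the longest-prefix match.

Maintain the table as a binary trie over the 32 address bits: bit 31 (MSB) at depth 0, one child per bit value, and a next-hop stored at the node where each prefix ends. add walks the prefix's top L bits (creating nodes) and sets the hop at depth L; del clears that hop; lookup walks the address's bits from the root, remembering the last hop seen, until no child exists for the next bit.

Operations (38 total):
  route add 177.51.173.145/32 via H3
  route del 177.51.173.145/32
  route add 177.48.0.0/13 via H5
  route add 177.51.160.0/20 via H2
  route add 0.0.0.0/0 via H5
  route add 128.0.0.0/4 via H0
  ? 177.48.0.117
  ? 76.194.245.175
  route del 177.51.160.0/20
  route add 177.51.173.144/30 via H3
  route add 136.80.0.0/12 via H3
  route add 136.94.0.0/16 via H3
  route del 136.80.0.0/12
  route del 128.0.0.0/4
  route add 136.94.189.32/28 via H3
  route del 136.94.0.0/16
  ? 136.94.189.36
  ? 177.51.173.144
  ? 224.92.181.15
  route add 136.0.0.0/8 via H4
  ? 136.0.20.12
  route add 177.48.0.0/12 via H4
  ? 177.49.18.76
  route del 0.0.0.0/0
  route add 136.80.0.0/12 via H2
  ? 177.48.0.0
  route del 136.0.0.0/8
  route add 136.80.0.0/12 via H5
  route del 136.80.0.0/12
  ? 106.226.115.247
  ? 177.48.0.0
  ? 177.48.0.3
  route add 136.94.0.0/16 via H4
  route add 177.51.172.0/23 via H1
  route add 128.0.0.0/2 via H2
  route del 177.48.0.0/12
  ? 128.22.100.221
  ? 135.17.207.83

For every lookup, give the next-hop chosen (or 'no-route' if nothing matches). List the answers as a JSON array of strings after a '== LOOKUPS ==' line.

Trace:
  add 177.51.173.145/32 -> H3 at depth 32
  del 177.51.173.145/32 (clear depth 32)
  add 177.48.0.0/13 -> H5 at depth 13
  add 177.51.160.0/20 -> H2 at depth 20
  add 0.0.0.0/0 -> H5 at depth 0
  add 128.0.0.0/4 -> H0 at depth 4
  ? 177.48.0.117  path d0:H5→d1:-→d2:-→d3:-→d4:-→d5:-→d6:-→d7:-→d8:-→d9:-→d10:-→d11:-→d12:-→d13:H5→d14:-  best=H5
  ? 76.194.245.175  path d0:H5  best=H5
  del 177.51.160.0/20 (clear depth 20)
  add 177.51.173.144/30 -> H3 at depth 30
  add 136.80.0.0/12 -> H3 at depth 12
  add 136.94.0.0/16 -> H3 at depth 16
  del 136.80.0.0/12 (clear depth 12)
  del 128.0.0.0/4 (clear depth 4)
  add 136.94.189.32/28 -> H3 at depth 28
  del 136.94.0.0/16 (clear depth 16)
  ? 136.94.189.36  path d0:H5→d1:-→d2:-→d3:-→d4:-→d5:-→d6:-→d7:-→d8:-→d9:-→d10:-→d11:-→d12:-→d13:-→d14:-→d15:-→d16:-→d17:-→d18:-→d19:-→d20:-→d21:-→d22:-→d23:-→d24:-→d25:-→d26:-→d27:-→d28:H3  best=H3
  ? 177.51.173.144  path d0:H5→d1:-→d2:-→d3:-→d4:-→d5:-→d6:-→d7:-→d8:-→d9:-→d10:-→d11:-→d12:-→d13:H5→d14:-→d15:-→d16:-→d17:-→d18:-→d19:-→d20:-→d21:-→d22:-→d23:-→d24:-→d25:-→d26:-→d27:-→d28:-→d29:-→d30:H3→d31:-  best=H3
  ? 224.92.181.15  path d0:H5→d1:-  best=H5
  add 136.0.0.0/8 -> H4 at depth 8
  ? 136.0.20.12  path d0:H5→d1:-→d2:-→d3:-→d4:-→d5:-→d6:-→d7:-→d8:H4→d9:-  best=H4
  add 177.48.0.0/12 -> H4 at depth 12
  ? 177.49.18.76  path d0:H5→d1:-→d2:-→d3:-→d4:-→d5:-→d6:-→d7:-→d8:-→d9:-→d10:-→d11:-→d12:H4→d13:H5→d14:-  best=H5
  del 0.0.0.0/0 (clear depth 0)
  add 136.80.0.0/12 -> H2 at depth 12
  ? 177.48.0.0  path d0:-→d1:-→d2:-→d3:-→d4:-→d5:-→d6:-→d7:-→d8:-→d9:-→d10:-→d11:-→d12:H4→d13:H5→d14:-  best=H5
  del 136.0.0.0/8 (clear depth 8)
  add 136.80.0.0/12 -> H5 at depth 12
  del 136.80.0.0/12 (clear depth 12)
  ? 106.226.115.247  path d0:-  best=no-route
  ? 177.48.0.0  path d0:-→d1:-→d2:-→d3:-→d4:-→d5:-→d6:-→d7:-→d8:-→d9:-→d10:-→d11:-→d12:H4→d13:H5→d14:-  best=H5
  ? 177.48.0.3  path d0:-→d1:-→d2:-→d3:-→d4:-→d5:-→d6:-→d7:-→d8:-→d9:-→d10:-→d11:-→d12:H4→d13:H5→d14:-  best=H5
  add 136.94.0.0/16 -> H4 at depth 16
  add 177.51.172.0/23 -> H1 at depth 23
  add 128.0.0.0/2 -> H2 at depth 2
  del 177.48.0.0/12 (clear depth 12)
  ? 128.22.100.221  path d0:-→d1:-→d2:H2→d3:-→d4:-  best=H2
  ? 135.17.207.83  path d0:-→d1:-→d2:H2→d3:-→d4:-  best=H2

== LOOKUPS ==
["H5","H5","H3","H3","H5","H4","H5","H5","no-route","H5","H5","H2","H2"]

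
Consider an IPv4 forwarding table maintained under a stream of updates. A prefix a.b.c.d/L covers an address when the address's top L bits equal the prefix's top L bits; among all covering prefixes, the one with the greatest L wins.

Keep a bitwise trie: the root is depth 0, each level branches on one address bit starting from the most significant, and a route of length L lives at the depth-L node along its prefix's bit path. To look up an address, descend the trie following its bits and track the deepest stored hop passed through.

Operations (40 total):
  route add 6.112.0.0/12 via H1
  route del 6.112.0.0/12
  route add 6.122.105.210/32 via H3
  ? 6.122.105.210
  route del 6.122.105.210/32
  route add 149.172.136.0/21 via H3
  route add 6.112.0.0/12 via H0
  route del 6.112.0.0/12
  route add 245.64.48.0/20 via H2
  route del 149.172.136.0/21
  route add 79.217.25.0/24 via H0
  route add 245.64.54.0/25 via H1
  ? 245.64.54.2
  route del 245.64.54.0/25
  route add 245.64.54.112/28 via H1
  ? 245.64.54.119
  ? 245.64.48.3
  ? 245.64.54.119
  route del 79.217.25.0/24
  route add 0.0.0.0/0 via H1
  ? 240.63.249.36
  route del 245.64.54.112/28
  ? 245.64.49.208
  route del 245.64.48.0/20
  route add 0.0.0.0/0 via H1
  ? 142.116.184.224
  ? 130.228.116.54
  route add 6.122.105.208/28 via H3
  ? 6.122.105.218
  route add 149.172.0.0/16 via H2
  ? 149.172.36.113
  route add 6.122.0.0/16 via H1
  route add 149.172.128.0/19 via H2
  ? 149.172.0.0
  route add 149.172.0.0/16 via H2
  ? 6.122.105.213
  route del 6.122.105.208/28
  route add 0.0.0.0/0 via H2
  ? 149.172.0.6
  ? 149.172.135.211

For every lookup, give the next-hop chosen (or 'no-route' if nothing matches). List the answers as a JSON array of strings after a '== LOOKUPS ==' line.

Trace:
  add 6.112.0.0/12 -> H1 at depth 12
  - 6.112.0.0/12 clear@12
  add 6.122.105.210/32 -> H3 at depth 32
  Q 6.122.105.210: descend 00000110011110100110100111010010 ; hops seen [H3] ; pick H3
  - 6.122.105.210/32 clear@32
  add 149.172.136.0/21 -> H3 at depth 21
  add 6.112.0.0/12 -> H0 at depth 12
  - 6.112.0.0/12 clear@12
  add 245.64.48.0/20 -> H2 at depth 20
  - 149.172.136.0/21 clear@21
  add 79.217.25.0/24 -> H0 at depth 24
  add 245.64.54.0/25 -> H1 at depth 25
  Q 245.64.54.2: descend 1111010101000000001101100 ; hops seen [H2,H1] ; pick H1
  - 245.64.54.0/25 clear@25
  add 245.64.54.112/28 -> H1 at depth 28
  Q 245.64.54.119: descend 1111010101000000001101100111 ; hops seen [H2,H1] ; pick H1
  Q 245.64.48.3: descend 111101010100000000110 ; hops seen [H2] ; pick H2
  Q 245.64.54.119: descend 1111010101000000001101100111 ; hops seen [H2,H1] ; pick H1
  - 79.217.25.0/24 clear@24
  add 0.0.0.0/0 -> H1 at depth 0
  Q 240.63.249.36: descend 11110 ; hops seen [H1] ; pick H1
  - 245.64.54.112/28 clear@28
  Q 245.64.49.208: descend 111101010100000000110 ; hops seen [H1,H2] ; pick H2
  - 245.64.48.0/20 clear@20
  add 0.0.0.0/0 -> H1 at depth 0
  Q 142.116.184.224: descend 100 ; hops seen [H1] ; pick H1
  Q 130.228.116.54: descend 100 ; hops seen [H1] ; pick H1
  add 6.122.105.208/28 -> H3 at depth 28
  Q 6.122.105.218: descend 0000011001111010011010011101 ; hops seen [H1,H3] ; pick H3
  add 149.172.0.0/16 -> H2 at depth 16
  Q 149.172.36.113: descend 1001010110101100 ; hops seen [H1,H2] ; pick H2
  add 6.122.0.0/16 -> H1 at depth 16
  add 149.172.128.0/19 -> H2 at depth 19
  Q 149.172.0.0: descend 1001010110101100 ; hops seen [H1,H2] ; pick H2
  add 149.172.0.0/16 -> H2 at depth 16
  Q 6.122.105.213: descend 00000110011110100110100111010 ; hops seen [H1,H1,H3] ; pick H3
  - 6.122.105.208/28 clear@28
  add 0.0.0.0/0 -> H2 at depth 0
  Q 149.172.0.6: descend 1001010110101100 ; hops seen [H2,H2] ; pick H2
  Q 149.172.135.211: descend 10010101101011001000 ; hops seen [H2,H2,H2] ; pick H2

== LOOKUPS ==
["H3","H1","H1","H2","H1","H1","H2","H1","H1","H3","H2","H2","H3","H2","H2"]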